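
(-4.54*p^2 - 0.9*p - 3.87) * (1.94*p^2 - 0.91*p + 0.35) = -8.8076*p^4 + 2.3854*p^3 - 8.2778*p^2 + 3.2067*p - 1.3545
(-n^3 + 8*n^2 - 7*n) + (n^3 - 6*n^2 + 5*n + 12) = 2*n^2 - 2*n + 12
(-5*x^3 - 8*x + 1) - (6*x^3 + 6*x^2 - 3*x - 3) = -11*x^3 - 6*x^2 - 5*x + 4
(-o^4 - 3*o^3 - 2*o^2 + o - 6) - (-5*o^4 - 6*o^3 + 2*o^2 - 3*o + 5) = 4*o^4 + 3*o^3 - 4*o^2 + 4*o - 11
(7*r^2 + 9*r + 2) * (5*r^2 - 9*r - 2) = 35*r^4 - 18*r^3 - 85*r^2 - 36*r - 4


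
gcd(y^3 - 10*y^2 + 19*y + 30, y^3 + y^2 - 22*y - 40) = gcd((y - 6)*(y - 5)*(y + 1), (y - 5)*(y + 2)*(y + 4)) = y - 5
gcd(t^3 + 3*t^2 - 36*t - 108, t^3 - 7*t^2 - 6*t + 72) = t^2 - 3*t - 18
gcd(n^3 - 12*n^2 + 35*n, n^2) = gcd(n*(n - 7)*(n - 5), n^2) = n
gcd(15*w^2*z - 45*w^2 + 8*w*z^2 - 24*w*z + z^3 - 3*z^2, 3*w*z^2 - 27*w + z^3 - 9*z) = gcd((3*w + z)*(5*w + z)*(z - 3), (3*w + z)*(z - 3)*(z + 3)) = 3*w*z - 9*w + z^2 - 3*z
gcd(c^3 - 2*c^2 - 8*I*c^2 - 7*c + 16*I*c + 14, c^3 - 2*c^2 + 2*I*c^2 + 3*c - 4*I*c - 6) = c^2 + c*(-2 - I) + 2*I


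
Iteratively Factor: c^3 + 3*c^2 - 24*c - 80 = (c + 4)*(c^2 - c - 20) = (c + 4)^2*(c - 5)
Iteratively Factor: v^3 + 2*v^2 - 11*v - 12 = (v + 1)*(v^2 + v - 12) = (v + 1)*(v + 4)*(v - 3)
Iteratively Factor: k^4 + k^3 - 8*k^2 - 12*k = (k)*(k^3 + k^2 - 8*k - 12) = k*(k + 2)*(k^2 - k - 6) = k*(k + 2)^2*(k - 3)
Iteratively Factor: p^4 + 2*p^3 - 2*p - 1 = (p - 1)*(p^3 + 3*p^2 + 3*p + 1) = (p - 1)*(p + 1)*(p^2 + 2*p + 1) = (p - 1)*(p + 1)^2*(p + 1)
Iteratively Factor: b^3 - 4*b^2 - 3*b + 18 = (b + 2)*(b^2 - 6*b + 9) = (b - 3)*(b + 2)*(b - 3)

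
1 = 1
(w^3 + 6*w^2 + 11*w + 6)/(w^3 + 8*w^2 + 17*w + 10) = (w + 3)/(w + 5)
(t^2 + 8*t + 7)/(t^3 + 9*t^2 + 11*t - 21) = (t + 1)/(t^2 + 2*t - 3)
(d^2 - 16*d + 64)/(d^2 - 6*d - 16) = (d - 8)/(d + 2)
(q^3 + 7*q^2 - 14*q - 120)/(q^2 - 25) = (q^2 + 2*q - 24)/(q - 5)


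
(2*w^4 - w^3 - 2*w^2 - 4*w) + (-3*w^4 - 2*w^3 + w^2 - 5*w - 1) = -w^4 - 3*w^3 - w^2 - 9*w - 1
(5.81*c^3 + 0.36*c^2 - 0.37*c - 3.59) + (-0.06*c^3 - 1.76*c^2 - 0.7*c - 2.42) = 5.75*c^3 - 1.4*c^2 - 1.07*c - 6.01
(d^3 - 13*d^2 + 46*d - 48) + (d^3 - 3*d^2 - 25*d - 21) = 2*d^3 - 16*d^2 + 21*d - 69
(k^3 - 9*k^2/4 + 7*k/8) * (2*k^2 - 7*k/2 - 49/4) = 2*k^5 - 8*k^4 - 21*k^3/8 + 49*k^2/2 - 343*k/32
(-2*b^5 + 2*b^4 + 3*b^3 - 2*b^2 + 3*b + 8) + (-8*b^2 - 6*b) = -2*b^5 + 2*b^4 + 3*b^3 - 10*b^2 - 3*b + 8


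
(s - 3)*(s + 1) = s^2 - 2*s - 3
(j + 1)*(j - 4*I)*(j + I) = j^3 + j^2 - 3*I*j^2 + 4*j - 3*I*j + 4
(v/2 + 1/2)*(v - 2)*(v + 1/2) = v^3/2 - v^2/4 - 5*v/4 - 1/2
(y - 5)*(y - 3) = y^2 - 8*y + 15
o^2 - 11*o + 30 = (o - 6)*(o - 5)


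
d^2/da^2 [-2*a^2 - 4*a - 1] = -4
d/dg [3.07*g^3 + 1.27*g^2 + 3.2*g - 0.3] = 9.21*g^2 + 2.54*g + 3.2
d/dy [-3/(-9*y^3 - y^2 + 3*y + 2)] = 3*(-27*y^2 - 2*y + 3)/(9*y^3 + y^2 - 3*y - 2)^2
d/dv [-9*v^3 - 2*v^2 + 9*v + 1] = -27*v^2 - 4*v + 9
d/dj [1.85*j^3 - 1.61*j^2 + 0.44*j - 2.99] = 5.55*j^2 - 3.22*j + 0.44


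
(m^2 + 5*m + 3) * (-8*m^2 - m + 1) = -8*m^4 - 41*m^3 - 28*m^2 + 2*m + 3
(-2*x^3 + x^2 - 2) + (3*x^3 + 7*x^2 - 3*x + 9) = x^3 + 8*x^2 - 3*x + 7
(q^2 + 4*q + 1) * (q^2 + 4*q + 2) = q^4 + 8*q^3 + 19*q^2 + 12*q + 2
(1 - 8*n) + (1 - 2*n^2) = -2*n^2 - 8*n + 2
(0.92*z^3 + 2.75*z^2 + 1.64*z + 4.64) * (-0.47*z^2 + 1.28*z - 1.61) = -0.4324*z^5 - 0.1149*z^4 + 1.268*z^3 - 4.5091*z^2 + 3.2988*z - 7.4704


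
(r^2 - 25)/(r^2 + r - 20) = (r - 5)/(r - 4)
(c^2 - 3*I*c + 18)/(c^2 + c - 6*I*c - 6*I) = (c + 3*I)/(c + 1)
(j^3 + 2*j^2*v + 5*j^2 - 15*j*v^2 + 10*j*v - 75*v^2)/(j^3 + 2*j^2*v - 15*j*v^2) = (j + 5)/j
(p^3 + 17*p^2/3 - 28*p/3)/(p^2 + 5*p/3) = (3*p^2 + 17*p - 28)/(3*p + 5)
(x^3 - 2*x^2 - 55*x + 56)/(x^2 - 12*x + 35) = (x^3 - 2*x^2 - 55*x + 56)/(x^2 - 12*x + 35)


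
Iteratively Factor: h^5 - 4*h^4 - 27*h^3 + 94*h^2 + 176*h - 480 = (h + 4)*(h^4 - 8*h^3 + 5*h^2 + 74*h - 120) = (h + 3)*(h + 4)*(h^3 - 11*h^2 + 38*h - 40) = (h - 4)*(h + 3)*(h + 4)*(h^2 - 7*h + 10) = (h - 4)*(h - 2)*(h + 3)*(h + 4)*(h - 5)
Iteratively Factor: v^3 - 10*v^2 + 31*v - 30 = (v - 2)*(v^2 - 8*v + 15) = (v - 5)*(v - 2)*(v - 3)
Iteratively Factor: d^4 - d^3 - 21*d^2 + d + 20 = (d + 1)*(d^3 - 2*d^2 - 19*d + 20) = (d - 5)*(d + 1)*(d^2 + 3*d - 4) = (d - 5)*(d - 1)*(d + 1)*(d + 4)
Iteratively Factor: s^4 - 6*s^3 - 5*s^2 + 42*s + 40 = (s + 2)*(s^3 - 8*s^2 + 11*s + 20) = (s - 4)*(s + 2)*(s^2 - 4*s - 5) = (s - 5)*(s - 4)*(s + 2)*(s + 1)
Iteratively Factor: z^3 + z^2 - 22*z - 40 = (z + 2)*(z^2 - z - 20) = (z - 5)*(z + 2)*(z + 4)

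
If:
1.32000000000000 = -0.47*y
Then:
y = -2.81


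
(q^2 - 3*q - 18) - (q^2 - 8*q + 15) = 5*q - 33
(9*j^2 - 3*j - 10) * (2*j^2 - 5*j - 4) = 18*j^4 - 51*j^3 - 41*j^2 + 62*j + 40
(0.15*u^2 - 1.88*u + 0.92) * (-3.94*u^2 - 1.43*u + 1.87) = -0.591*u^4 + 7.1927*u^3 - 0.6559*u^2 - 4.8312*u + 1.7204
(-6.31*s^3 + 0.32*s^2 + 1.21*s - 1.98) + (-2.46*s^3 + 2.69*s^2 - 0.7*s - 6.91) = -8.77*s^3 + 3.01*s^2 + 0.51*s - 8.89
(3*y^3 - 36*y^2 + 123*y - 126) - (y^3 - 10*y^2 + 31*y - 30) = 2*y^3 - 26*y^2 + 92*y - 96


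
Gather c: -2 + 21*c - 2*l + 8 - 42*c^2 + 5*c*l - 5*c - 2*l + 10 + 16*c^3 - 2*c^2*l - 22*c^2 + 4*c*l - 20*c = 16*c^3 + c^2*(-2*l - 64) + c*(9*l - 4) - 4*l + 16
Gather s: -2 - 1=-3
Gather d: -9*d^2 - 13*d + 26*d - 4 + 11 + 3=-9*d^2 + 13*d + 10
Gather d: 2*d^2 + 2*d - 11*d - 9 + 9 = 2*d^2 - 9*d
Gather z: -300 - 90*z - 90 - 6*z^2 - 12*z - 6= -6*z^2 - 102*z - 396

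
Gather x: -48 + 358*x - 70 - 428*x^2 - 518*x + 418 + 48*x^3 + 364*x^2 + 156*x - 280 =48*x^3 - 64*x^2 - 4*x + 20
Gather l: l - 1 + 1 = l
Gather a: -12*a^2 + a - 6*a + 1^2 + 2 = -12*a^2 - 5*a + 3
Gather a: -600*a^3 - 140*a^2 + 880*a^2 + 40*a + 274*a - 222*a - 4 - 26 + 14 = -600*a^3 + 740*a^2 + 92*a - 16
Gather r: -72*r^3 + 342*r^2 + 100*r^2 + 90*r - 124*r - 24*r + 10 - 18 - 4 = -72*r^3 + 442*r^2 - 58*r - 12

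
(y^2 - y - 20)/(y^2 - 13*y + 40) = (y + 4)/(y - 8)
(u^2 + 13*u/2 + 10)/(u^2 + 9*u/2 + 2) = (2*u + 5)/(2*u + 1)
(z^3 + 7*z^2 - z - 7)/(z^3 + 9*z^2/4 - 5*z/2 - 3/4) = 4*(z^2 + 8*z + 7)/(4*z^2 + 13*z + 3)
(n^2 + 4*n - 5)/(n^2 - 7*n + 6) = (n + 5)/(n - 6)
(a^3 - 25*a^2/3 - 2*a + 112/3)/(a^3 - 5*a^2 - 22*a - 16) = (a - 7/3)/(a + 1)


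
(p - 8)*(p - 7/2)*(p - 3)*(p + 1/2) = p^4 - 14*p^3 + 221*p^2/4 - 211*p/4 - 42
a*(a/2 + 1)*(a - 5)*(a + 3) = a^4/2 - 19*a^2/2 - 15*a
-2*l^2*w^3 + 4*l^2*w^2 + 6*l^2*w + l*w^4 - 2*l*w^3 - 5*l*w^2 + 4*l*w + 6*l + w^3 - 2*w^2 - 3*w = (-2*l + w)*(w - 3)*(w + 1)*(l*w + 1)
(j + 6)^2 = j^2 + 12*j + 36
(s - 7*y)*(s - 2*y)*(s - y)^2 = s^4 - 11*s^3*y + 33*s^2*y^2 - 37*s*y^3 + 14*y^4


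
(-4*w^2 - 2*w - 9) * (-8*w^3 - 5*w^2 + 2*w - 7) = 32*w^5 + 36*w^4 + 74*w^3 + 69*w^2 - 4*w + 63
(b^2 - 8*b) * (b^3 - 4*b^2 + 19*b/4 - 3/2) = b^5 - 12*b^4 + 147*b^3/4 - 79*b^2/2 + 12*b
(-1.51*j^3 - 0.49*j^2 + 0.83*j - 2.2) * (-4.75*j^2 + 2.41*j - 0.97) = 7.1725*j^5 - 1.3116*j^4 - 3.6587*j^3 + 12.9256*j^2 - 6.1071*j + 2.134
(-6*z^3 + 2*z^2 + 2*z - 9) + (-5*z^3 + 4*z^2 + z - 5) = -11*z^3 + 6*z^2 + 3*z - 14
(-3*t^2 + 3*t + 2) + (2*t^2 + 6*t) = -t^2 + 9*t + 2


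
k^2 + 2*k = k*(k + 2)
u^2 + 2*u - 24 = (u - 4)*(u + 6)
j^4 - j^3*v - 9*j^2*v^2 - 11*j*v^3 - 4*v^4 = (j - 4*v)*(j + v)^3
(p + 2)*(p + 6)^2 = p^3 + 14*p^2 + 60*p + 72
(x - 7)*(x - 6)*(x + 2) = x^3 - 11*x^2 + 16*x + 84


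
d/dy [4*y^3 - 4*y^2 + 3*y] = 12*y^2 - 8*y + 3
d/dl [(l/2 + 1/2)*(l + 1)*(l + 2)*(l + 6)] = 2*l^3 + 15*l^2 + 29*l + 16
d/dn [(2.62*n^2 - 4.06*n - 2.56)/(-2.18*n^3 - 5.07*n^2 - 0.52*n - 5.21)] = (5.7116*n^4 - 17.7016*n^3 - 38.689*n^2 - 53.2588*n + 19.8214)/(4.7524*n^6 + 22.1052*n^5 + 27.9721*n^4 + 27.9884*n^3 + 53.0998*n^2 + 5.4184*n + 27.1441)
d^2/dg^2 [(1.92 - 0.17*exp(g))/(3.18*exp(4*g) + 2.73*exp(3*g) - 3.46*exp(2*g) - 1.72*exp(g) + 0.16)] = (-15.471972*exp(8*g) + 294.41871*exp(7*g) + 382.043604*exp(6*g) - 128.26953*exp(5*g) - 192.318932*exp(4*g) + 60.25748*exp(3*g) + 26.166336*exp(2*g) + 9.884992*exp(g) + 0.524032)*exp(g)/(32.157432*exp(12*g) + 82.820556*exp(11*g) - 33.866046*exp(10*g) - 212.059431*exp(9*g) - 47.890134*exp(8*g) + 181.47348*exp(7*g) + 77.29676*exp(6*g) - 51.862944*exp(5*g) - 29.225376*exp(4*g) + 0.834368*exp(3*g) + 1.154304*exp(2*g) - 0.132096*exp(g) + 0.004096)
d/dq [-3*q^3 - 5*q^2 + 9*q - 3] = -9*q^2 - 10*q + 9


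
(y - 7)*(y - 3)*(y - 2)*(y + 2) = y^4 - 10*y^3 + 17*y^2 + 40*y - 84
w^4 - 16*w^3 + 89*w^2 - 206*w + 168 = (w - 7)*(w - 4)*(w - 3)*(w - 2)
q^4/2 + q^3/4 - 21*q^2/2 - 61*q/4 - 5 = (q/2 + 1/2)*(q - 5)*(q + 1/2)*(q + 4)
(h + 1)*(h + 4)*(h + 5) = h^3 + 10*h^2 + 29*h + 20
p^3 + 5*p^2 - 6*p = p*(p - 1)*(p + 6)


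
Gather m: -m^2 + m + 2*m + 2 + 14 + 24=-m^2 + 3*m + 40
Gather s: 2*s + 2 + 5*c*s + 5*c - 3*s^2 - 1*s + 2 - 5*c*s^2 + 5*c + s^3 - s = 5*c*s + 10*c + s^3 + s^2*(-5*c - 3) + 4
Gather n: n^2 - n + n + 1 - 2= n^2 - 1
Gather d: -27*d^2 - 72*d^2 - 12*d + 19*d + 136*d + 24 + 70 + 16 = -99*d^2 + 143*d + 110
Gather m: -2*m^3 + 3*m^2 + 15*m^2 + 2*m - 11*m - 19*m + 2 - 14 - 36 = -2*m^3 + 18*m^2 - 28*m - 48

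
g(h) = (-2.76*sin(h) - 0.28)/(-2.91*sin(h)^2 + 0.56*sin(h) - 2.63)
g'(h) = (5.82*sin(h)*cos(h) - 0.56*cos(h))*(-2.76*sin(h) - 0.28)/(-2.91*sin(h)^2 + 0.56*sin(h) - 2.63)^2 - 2.76*cos(h)/(-2.91*sin(h)^2 + 0.56*sin(h) - 2.63) = (-8.0316*sin(h)^2 - 1.6296*sin(h) + 7.4156)*cos(h)/(8.4681*sin(h)^4 - 3.2592*sin(h)^3 + 15.6202*sin(h)^2 - 2.9456*sin(h) + 6.9169)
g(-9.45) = 0.13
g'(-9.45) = -1.08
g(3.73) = -0.33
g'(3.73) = -0.33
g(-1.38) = -0.41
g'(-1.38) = 0.01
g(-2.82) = -0.19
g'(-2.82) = -0.70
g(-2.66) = -0.28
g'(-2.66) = -0.46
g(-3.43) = 0.39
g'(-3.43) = -0.83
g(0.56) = 0.55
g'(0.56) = 0.36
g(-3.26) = 0.23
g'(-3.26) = -1.04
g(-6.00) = 0.39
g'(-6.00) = 0.83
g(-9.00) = -0.26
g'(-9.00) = -0.54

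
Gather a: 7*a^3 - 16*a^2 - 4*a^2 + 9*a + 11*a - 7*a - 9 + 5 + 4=7*a^3 - 20*a^2 + 13*a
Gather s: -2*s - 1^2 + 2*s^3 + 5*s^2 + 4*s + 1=2*s^3 + 5*s^2 + 2*s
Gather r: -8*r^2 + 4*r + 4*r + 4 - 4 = -8*r^2 + 8*r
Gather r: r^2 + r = r^2 + r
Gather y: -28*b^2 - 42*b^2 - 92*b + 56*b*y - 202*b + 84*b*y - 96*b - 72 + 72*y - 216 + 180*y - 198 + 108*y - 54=-70*b^2 - 390*b + y*(140*b + 360) - 540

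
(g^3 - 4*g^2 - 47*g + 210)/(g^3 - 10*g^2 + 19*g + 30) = (g + 7)/(g + 1)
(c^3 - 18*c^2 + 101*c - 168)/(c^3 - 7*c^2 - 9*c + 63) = (c - 8)/(c + 3)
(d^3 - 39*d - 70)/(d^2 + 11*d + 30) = (d^2 - 5*d - 14)/(d + 6)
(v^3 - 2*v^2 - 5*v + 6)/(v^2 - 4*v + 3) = v + 2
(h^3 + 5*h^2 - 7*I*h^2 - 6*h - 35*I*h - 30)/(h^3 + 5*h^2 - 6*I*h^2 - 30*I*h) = (h - I)/h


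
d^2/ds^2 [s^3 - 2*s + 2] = 6*s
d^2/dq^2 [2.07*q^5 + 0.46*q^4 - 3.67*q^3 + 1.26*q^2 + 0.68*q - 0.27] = 41.4*q^3 + 5.52*q^2 - 22.02*q + 2.52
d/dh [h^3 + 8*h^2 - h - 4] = 3*h^2 + 16*h - 1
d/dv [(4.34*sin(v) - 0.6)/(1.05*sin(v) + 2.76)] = 12.6084*cos(v)/(1.05*sin(v) + 2.76)^2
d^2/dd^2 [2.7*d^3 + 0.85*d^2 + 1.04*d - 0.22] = 16.2*d + 1.7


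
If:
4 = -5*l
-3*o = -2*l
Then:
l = -4/5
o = -8/15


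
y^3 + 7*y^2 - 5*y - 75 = (y - 3)*(y + 5)^2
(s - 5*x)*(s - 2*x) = s^2 - 7*s*x + 10*x^2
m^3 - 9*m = m*(m - 3)*(m + 3)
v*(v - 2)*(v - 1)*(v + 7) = v^4 + 4*v^3 - 19*v^2 + 14*v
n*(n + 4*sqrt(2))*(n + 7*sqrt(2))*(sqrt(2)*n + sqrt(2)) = sqrt(2)*n^4 + sqrt(2)*n^3 + 22*n^3 + 22*n^2 + 56*sqrt(2)*n^2 + 56*sqrt(2)*n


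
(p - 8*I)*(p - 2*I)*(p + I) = p^3 - 9*I*p^2 - 6*p - 16*I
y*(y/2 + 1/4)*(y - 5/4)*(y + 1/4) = y^4/2 - y^3/4 - 13*y^2/32 - 5*y/64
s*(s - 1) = s^2 - s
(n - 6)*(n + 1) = n^2 - 5*n - 6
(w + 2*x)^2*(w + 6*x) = w^3 + 10*w^2*x + 28*w*x^2 + 24*x^3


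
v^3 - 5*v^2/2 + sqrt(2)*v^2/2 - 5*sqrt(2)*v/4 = v*(v - 5/2)*(v + sqrt(2)/2)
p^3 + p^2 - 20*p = p*(p - 4)*(p + 5)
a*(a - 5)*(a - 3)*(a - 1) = a^4 - 9*a^3 + 23*a^2 - 15*a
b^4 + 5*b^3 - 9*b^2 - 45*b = b*(b - 3)*(b + 3)*(b + 5)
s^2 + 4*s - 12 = (s - 2)*(s + 6)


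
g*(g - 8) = g^2 - 8*g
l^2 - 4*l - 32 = (l - 8)*(l + 4)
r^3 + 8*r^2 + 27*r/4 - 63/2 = (r - 3/2)*(r + 7/2)*(r + 6)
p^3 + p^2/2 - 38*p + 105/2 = (p - 5)*(p - 3/2)*(p + 7)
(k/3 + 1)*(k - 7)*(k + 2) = k^3/3 - 2*k^2/3 - 29*k/3 - 14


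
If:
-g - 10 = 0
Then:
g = -10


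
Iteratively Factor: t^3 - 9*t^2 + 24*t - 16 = (t - 1)*(t^2 - 8*t + 16) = (t - 4)*(t - 1)*(t - 4)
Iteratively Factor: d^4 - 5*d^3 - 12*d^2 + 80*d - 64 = (d - 1)*(d^3 - 4*d^2 - 16*d + 64) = (d - 4)*(d - 1)*(d^2 - 16) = (d - 4)*(d - 1)*(d + 4)*(d - 4)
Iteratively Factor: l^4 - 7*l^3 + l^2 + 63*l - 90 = (l - 2)*(l^3 - 5*l^2 - 9*l + 45) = (l - 3)*(l - 2)*(l^2 - 2*l - 15) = (l - 5)*(l - 3)*(l - 2)*(l + 3)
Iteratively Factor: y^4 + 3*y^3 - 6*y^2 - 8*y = (y + 4)*(y^3 - y^2 - 2*y) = y*(y + 4)*(y^2 - y - 2) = y*(y - 2)*(y + 4)*(y + 1)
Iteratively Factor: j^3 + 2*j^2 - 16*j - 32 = (j - 4)*(j^2 + 6*j + 8) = (j - 4)*(j + 2)*(j + 4)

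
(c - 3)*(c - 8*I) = c^2 - 3*c - 8*I*c + 24*I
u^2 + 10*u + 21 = (u + 3)*(u + 7)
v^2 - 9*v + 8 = (v - 8)*(v - 1)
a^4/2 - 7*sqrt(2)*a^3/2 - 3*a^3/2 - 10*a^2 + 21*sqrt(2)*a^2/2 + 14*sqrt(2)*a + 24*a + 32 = (a/2 + sqrt(2)/2)*(a - 4)*(a + 1)*(a - 8*sqrt(2))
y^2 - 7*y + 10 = (y - 5)*(y - 2)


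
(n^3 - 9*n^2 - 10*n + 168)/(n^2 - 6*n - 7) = (n^2 - 2*n - 24)/(n + 1)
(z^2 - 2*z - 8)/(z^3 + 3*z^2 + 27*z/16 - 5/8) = 16*(z - 4)/(16*z^2 + 16*z - 5)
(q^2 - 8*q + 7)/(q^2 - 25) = (q^2 - 8*q + 7)/(q^2 - 25)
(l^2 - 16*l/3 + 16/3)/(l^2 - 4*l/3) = (l - 4)/l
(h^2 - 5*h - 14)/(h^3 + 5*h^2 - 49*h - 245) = (h + 2)/(h^2 + 12*h + 35)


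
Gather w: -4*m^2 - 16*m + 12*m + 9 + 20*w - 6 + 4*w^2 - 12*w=-4*m^2 - 4*m + 4*w^2 + 8*w + 3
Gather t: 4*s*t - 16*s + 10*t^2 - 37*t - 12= -16*s + 10*t^2 + t*(4*s - 37) - 12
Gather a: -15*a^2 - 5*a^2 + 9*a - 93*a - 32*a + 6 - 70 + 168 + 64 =-20*a^2 - 116*a + 168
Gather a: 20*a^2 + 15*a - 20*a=20*a^2 - 5*a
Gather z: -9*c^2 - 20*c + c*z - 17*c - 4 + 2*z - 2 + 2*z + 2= -9*c^2 - 37*c + z*(c + 4) - 4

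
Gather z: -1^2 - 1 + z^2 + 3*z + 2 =z^2 + 3*z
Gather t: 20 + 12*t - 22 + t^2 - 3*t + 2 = t^2 + 9*t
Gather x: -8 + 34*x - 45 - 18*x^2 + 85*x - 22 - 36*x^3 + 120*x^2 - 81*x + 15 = -36*x^3 + 102*x^2 + 38*x - 60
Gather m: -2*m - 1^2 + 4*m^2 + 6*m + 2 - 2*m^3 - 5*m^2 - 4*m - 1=-2*m^3 - m^2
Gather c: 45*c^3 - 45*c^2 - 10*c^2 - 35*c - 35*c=45*c^3 - 55*c^2 - 70*c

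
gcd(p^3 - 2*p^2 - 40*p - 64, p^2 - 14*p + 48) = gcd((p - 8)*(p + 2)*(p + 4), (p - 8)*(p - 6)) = p - 8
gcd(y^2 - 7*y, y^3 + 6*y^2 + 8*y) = y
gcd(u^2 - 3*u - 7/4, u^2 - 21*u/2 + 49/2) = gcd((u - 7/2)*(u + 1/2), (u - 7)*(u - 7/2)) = u - 7/2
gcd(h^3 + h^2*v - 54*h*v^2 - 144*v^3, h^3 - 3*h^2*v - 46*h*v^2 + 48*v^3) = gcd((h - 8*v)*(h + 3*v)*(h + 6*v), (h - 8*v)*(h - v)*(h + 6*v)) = -h^2 + 2*h*v + 48*v^2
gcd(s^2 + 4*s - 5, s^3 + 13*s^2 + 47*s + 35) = s + 5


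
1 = 1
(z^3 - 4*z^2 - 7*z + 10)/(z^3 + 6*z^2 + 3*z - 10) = (z - 5)/(z + 5)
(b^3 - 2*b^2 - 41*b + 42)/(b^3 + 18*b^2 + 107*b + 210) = (b^2 - 8*b + 7)/(b^2 + 12*b + 35)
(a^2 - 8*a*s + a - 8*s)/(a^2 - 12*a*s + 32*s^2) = (-a - 1)/(-a + 4*s)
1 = 1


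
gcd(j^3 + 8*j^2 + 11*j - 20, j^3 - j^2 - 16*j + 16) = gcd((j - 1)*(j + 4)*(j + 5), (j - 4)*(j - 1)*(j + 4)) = j^2 + 3*j - 4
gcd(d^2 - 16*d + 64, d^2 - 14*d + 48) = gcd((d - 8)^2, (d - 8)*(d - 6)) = d - 8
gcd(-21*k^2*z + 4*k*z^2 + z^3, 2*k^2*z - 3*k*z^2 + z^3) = z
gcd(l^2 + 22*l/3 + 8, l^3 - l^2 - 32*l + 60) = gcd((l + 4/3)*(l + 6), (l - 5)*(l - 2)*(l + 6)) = l + 6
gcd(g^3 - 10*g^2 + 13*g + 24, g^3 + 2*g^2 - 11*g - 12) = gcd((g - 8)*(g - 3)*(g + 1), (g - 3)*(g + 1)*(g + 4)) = g^2 - 2*g - 3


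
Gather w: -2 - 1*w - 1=-w - 3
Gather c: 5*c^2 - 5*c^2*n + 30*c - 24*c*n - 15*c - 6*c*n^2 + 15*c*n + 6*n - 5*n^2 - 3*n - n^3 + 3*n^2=c^2*(5 - 5*n) + c*(-6*n^2 - 9*n + 15) - n^3 - 2*n^2 + 3*n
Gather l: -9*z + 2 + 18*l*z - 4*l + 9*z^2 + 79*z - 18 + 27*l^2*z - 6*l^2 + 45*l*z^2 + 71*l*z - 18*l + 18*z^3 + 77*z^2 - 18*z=l^2*(27*z - 6) + l*(45*z^2 + 89*z - 22) + 18*z^3 + 86*z^2 + 52*z - 16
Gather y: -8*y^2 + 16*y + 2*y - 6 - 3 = -8*y^2 + 18*y - 9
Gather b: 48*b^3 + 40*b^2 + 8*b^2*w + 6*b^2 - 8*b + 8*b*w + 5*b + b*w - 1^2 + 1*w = 48*b^3 + b^2*(8*w + 46) + b*(9*w - 3) + w - 1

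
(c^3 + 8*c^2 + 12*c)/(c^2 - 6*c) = (c^2 + 8*c + 12)/(c - 6)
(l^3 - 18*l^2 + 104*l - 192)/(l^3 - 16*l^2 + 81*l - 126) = (l^2 - 12*l + 32)/(l^2 - 10*l + 21)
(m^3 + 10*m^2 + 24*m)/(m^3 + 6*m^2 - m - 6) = m*(m + 4)/(m^2 - 1)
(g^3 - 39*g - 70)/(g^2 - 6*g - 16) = (g^2 - 2*g - 35)/(g - 8)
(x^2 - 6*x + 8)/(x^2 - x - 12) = (x - 2)/(x + 3)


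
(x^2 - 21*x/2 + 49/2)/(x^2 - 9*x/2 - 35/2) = (2*x - 7)/(2*x + 5)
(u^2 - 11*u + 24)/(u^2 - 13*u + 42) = (u^2 - 11*u + 24)/(u^2 - 13*u + 42)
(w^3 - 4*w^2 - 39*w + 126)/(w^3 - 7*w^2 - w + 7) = (w^2 + 3*w - 18)/(w^2 - 1)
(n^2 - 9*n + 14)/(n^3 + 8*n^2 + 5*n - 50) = (n - 7)/(n^2 + 10*n + 25)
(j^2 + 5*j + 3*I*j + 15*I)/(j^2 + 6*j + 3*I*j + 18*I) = (j + 5)/(j + 6)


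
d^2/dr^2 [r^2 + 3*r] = 2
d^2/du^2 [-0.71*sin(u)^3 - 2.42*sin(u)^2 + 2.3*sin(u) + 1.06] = -1.7675*sin(u) - 1.5975*sin(3*u) - 4.84*cos(2*u)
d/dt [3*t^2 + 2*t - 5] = 6*t + 2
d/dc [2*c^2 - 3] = 4*c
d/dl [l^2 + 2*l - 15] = 2*l + 2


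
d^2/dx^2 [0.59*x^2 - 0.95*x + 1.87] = 1.18000000000000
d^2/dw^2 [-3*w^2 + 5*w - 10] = -6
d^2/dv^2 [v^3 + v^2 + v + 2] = 6*v + 2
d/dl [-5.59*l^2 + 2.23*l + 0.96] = 2.23 - 11.18*l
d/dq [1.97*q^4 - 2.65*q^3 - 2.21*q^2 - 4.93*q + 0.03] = 7.88*q^3 - 7.95*q^2 - 4.42*q - 4.93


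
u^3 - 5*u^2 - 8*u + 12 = (u - 6)*(u - 1)*(u + 2)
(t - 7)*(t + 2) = t^2 - 5*t - 14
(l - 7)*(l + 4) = l^2 - 3*l - 28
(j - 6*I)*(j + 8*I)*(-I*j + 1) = -I*j^3 + 3*j^2 - 46*I*j + 48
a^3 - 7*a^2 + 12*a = a*(a - 4)*(a - 3)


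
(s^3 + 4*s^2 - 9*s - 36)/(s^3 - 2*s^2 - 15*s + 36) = (s + 3)/(s - 3)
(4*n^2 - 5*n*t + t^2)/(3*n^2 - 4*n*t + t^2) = (-4*n + t)/(-3*n + t)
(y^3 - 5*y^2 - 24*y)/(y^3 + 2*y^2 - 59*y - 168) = y/(y + 7)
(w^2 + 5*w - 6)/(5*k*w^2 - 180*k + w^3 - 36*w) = (w - 1)/(5*k*w - 30*k + w^2 - 6*w)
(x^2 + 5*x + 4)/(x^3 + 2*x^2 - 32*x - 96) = (x + 1)/(x^2 - 2*x - 24)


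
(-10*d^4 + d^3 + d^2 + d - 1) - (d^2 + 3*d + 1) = -10*d^4 + d^3 - 2*d - 2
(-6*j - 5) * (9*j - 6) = -54*j^2 - 9*j + 30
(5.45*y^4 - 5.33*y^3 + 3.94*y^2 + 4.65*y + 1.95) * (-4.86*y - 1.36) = -26.487*y^5 + 18.4918*y^4 - 11.8996*y^3 - 27.9574*y^2 - 15.801*y - 2.652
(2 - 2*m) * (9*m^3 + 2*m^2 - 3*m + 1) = -18*m^4 + 14*m^3 + 10*m^2 - 8*m + 2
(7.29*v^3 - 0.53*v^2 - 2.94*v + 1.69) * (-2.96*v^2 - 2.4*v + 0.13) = -21.5784*v^5 - 15.9272*v^4 + 10.9221*v^3 + 1.9847*v^2 - 4.4382*v + 0.2197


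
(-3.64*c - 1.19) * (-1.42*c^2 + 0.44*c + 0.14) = 5.1688*c^3 + 0.0881999999999996*c^2 - 1.0332*c - 0.1666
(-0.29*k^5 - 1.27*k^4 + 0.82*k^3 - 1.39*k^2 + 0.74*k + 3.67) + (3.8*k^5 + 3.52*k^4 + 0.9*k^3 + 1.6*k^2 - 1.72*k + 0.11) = 3.51*k^5 + 2.25*k^4 + 1.72*k^3 + 0.21*k^2 - 0.98*k + 3.78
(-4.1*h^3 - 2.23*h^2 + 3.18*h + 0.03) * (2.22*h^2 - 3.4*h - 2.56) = -9.102*h^5 + 8.9894*h^4 + 25.1376*h^3 - 5.0366*h^2 - 8.2428*h - 0.0768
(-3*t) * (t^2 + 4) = -3*t^3 - 12*t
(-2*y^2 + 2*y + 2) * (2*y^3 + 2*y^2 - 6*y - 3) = -4*y^5 + 20*y^3 - 2*y^2 - 18*y - 6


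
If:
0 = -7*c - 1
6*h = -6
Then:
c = -1/7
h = -1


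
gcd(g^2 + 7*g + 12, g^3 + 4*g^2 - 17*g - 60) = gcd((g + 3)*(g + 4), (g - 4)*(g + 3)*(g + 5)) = g + 3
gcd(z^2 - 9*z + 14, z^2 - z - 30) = 1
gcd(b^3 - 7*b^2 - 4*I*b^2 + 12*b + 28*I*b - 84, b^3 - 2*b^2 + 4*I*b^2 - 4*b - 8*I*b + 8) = b + 2*I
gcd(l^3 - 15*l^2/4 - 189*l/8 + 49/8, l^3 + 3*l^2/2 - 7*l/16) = l - 1/4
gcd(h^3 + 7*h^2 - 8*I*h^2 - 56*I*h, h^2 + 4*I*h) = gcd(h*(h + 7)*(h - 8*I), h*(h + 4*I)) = h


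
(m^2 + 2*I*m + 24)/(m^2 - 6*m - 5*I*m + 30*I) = (m^2 + 2*I*m + 24)/(m^2 - 6*m - 5*I*m + 30*I)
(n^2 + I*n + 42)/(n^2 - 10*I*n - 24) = (n + 7*I)/(n - 4*I)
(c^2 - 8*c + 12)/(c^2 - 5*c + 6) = (c - 6)/(c - 3)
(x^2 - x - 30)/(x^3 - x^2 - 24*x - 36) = (x + 5)/(x^2 + 5*x + 6)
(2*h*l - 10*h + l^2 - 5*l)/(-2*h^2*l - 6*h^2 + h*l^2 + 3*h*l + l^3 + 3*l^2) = (5 - l)/(h*l + 3*h - l^2 - 3*l)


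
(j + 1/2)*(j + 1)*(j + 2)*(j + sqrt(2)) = j^4 + sqrt(2)*j^3 + 7*j^3/2 + 7*j^2/2 + 7*sqrt(2)*j^2/2 + j + 7*sqrt(2)*j/2 + sqrt(2)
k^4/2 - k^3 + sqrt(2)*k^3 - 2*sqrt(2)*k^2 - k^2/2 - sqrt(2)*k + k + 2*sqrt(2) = (k/2 + sqrt(2))*(k - 2)*(k - 1)*(k + 1)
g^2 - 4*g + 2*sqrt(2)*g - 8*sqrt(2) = (g - 4)*(g + 2*sqrt(2))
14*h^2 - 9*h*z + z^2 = (-7*h + z)*(-2*h + z)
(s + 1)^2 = s^2 + 2*s + 1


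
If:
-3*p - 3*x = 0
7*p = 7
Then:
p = 1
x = -1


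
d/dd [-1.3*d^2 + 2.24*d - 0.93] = 2.24 - 2.6*d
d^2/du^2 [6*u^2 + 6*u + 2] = 12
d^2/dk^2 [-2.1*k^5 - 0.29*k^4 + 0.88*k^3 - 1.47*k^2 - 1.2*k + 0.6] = -42.0*k^3 - 3.48*k^2 + 5.28*k - 2.94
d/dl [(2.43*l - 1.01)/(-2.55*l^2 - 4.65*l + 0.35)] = (6.1965*l^2 - 5.151*l - 3.846)/(6.5025*l^4 + 23.715*l^3 + 19.8375*l^2 - 3.255*l + 0.1225)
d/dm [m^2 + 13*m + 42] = 2*m + 13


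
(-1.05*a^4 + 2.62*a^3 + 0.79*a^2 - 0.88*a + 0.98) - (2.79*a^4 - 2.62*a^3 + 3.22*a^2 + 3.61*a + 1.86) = -3.84*a^4 + 5.24*a^3 - 2.43*a^2 - 4.49*a - 0.88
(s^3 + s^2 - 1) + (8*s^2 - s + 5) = s^3 + 9*s^2 - s + 4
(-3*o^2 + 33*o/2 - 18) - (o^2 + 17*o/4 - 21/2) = -4*o^2 + 49*o/4 - 15/2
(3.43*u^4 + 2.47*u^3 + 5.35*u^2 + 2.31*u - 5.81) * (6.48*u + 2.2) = 22.2264*u^5 + 23.5516*u^4 + 40.102*u^3 + 26.7388*u^2 - 32.5668*u - 12.782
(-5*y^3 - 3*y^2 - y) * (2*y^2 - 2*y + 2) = -10*y^5 + 4*y^4 - 6*y^3 - 4*y^2 - 2*y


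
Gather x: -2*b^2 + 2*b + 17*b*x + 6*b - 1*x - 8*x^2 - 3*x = -2*b^2 + 8*b - 8*x^2 + x*(17*b - 4)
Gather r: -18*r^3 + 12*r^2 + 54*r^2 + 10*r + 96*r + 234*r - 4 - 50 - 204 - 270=-18*r^3 + 66*r^2 + 340*r - 528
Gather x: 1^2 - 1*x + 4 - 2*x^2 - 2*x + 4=-2*x^2 - 3*x + 9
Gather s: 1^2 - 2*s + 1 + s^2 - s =s^2 - 3*s + 2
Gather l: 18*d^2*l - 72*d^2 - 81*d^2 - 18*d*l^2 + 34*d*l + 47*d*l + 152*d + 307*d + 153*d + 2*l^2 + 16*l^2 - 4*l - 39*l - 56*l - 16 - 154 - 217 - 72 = -153*d^2 + 612*d + l^2*(18 - 18*d) + l*(18*d^2 + 81*d - 99) - 459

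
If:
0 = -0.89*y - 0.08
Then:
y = -0.09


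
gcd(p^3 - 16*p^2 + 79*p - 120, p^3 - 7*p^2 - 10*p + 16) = p - 8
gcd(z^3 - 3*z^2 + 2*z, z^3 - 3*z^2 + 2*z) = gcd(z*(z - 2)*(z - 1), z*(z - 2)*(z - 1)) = z^3 - 3*z^2 + 2*z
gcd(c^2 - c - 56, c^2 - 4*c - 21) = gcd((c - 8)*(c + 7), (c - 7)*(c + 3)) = 1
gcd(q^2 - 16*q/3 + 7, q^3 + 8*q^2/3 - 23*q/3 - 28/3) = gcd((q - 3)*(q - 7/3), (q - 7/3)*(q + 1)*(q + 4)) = q - 7/3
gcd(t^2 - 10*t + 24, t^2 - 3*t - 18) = t - 6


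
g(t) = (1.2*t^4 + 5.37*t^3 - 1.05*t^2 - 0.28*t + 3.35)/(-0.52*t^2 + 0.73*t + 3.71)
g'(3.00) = 597.43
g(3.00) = 192.83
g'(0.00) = -0.25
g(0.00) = 0.90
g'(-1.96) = 903.28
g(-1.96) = -81.18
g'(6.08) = -21.88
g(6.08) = -253.71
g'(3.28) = 3951.18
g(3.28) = 626.47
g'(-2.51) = 46.21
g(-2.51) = 28.50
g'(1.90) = 33.15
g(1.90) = 15.99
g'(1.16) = 7.25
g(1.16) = 3.15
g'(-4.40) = 10.56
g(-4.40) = 2.45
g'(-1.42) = 20.61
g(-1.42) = -5.46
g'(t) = (1.04*t - 0.73)*(1.2*t^4 + 5.37*t^3 - 1.05*t^2 - 0.28*t + 3.35)/(-0.52*t^2 + 0.73*t + 3.71)^2 + (4.8*t^3 + 16.11*t^2 - 2.1*t - 0.28)/(-0.52*t^2 + 0.73*t + 3.71) = (-1.248*t^5 - 0.164400000000001*t^4 + 25.6482*t^3 + 58.856*t^2 - 4.307*t - 3.4843)/(0.2704*t^4 - 0.7592*t^3 - 3.3255*t^2 + 5.4166*t + 13.7641)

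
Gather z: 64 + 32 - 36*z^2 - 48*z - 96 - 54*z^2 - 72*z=-90*z^2 - 120*z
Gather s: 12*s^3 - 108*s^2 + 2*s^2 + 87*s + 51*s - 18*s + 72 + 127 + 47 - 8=12*s^3 - 106*s^2 + 120*s + 238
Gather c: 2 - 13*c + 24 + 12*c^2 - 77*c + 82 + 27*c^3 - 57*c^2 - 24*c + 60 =27*c^3 - 45*c^2 - 114*c + 168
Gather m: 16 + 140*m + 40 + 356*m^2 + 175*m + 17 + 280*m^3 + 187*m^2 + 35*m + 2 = 280*m^3 + 543*m^2 + 350*m + 75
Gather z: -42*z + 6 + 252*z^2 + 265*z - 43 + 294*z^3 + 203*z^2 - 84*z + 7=294*z^3 + 455*z^2 + 139*z - 30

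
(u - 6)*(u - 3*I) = u^2 - 6*u - 3*I*u + 18*I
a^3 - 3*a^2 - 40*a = a*(a - 8)*(a + 5)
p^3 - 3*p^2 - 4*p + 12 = (p - 3)*(p - 2)*(p + 2)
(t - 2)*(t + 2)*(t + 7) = t^3 + 7*t^2 - 4*t - 28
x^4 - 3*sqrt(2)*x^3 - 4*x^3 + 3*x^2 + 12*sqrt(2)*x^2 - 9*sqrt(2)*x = x*(x - 3)*(x - 1)*(x - 3*sqrt(2))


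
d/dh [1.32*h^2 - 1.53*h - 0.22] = 2.64*h - 1.53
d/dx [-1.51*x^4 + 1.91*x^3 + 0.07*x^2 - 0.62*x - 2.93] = -6.04*x^3 + 5.73*x^2 + 0.14*x - 0.62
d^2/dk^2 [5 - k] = 0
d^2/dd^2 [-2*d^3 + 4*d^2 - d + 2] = 8 - 12*d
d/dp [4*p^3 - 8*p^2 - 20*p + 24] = 12*p^2 - 16*p - 20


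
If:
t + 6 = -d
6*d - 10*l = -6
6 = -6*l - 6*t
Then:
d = -11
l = -6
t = 5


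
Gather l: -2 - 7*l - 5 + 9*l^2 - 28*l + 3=9*l^2 - 35*l - 4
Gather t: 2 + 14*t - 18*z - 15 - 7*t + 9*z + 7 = 7*t - 9*z - 6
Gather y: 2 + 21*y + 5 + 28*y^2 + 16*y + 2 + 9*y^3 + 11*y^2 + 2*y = 9*y^3 + 39*y^2 + 39*y + 9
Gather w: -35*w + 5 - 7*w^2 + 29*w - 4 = -7*w^2 - 6*w + 1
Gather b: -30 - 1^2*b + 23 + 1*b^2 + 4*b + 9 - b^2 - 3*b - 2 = 0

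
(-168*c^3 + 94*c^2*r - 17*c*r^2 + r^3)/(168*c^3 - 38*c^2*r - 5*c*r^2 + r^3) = (-6*c + r)/(6*c + r)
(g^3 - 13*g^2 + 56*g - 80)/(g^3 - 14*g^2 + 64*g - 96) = (g - 5)/(g - 6)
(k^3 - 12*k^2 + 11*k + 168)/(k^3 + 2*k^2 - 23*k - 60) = (k^2 - 15*k + 56)/(k^2 - k - 20)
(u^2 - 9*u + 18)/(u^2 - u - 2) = (-u^2 + 9*u - 18)/(-u^2 + u + 2)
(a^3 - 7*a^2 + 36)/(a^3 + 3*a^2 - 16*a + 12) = (a^3 - 7*a^2 + 36)/(a^3 + 3*a^2 - 16*a + 12)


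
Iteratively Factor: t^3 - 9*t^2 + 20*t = (t - 5)*(t^2 - 4*t) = (t - 5)*(t - 4)*(t)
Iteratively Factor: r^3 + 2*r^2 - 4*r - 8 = (r - 2)*(r^2 + 4*r + 4) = (r - 2)*(r + 2)*(r + 2)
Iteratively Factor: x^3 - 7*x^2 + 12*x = (x)*(x^2 - 7*x + 12) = x*(x - 3)*(x - 4)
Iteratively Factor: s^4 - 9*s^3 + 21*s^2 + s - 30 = (s - 5)*(s^3 - 4*s^2 + s + 6) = (s - 5)*(s - 3)*(s^2 - s - 2) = (s - 5)*(s - 3)*(s + 1)*(s - 2)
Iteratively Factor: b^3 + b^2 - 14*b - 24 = (b + 2)*(b^2 - b - 12) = (b - 4)*(b + 2)*(b + 3)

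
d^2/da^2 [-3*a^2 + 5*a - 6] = -6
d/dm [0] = 0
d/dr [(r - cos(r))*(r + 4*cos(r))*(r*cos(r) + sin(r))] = -r^3*sin(r) - 3*r^2*sin(2*r) + 4*r^2*cos(r) + 5*r*sin(r) + 3*r*sin(3*r) + 6*r*cos(2*r) + 3*r + 3*sin(2*r)/2 - 4*cos(r) - 4*cos(3*r)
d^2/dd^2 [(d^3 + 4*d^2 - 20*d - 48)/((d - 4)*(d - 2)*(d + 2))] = 16/(d^3 - 6*d^2 + 12*d - 8)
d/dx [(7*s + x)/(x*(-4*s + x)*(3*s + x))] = 2*(42*s^3 + 7*s^2*x - 10*s*x^2 - x^3)/(x^2*(144*s^4 + 24*s^3*x - 23*s^2*x^2 - 2*s*x^3 + x^4))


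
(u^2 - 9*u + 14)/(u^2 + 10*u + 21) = (u^2 - 9*u + 14)/(u^2 + 10*u + 21)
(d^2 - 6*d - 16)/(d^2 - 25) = (d^2 - 6*d - 16)/(d^2 - 25)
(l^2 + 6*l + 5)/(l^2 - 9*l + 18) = (l^2 + 6*l + 5)/(l^2 - 9*l + 18)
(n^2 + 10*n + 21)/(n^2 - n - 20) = (n^2 + 10*n + 21)/(n^2 - n - 20)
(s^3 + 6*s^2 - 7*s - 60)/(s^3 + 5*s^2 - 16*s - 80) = (s - 3)/(s - 4)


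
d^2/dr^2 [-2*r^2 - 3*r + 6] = -4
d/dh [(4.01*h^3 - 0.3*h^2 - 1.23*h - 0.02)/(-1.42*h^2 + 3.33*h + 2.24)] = (-5.6942*h^4 + 26.7066*h^3 + 24.2016*h^2 - 1.4008*h - 2.6886)/(2.0164*h^4 - 9.4572*h^3 + 4.7273*h^2 + 14.9184*h + 5.0176)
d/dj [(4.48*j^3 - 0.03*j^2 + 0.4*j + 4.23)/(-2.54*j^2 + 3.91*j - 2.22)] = (-11.3792*j^4 + 35.0336*j^3 - 28.9381*j^2 + 21.6216*j - 17.4273)/(6.4516*j^4 - 19.8628*j^3 + 26.5657*j^2 - 17.3604*j + 4.9284)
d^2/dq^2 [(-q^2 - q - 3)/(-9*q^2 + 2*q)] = 6*(33*q^3 + 243*q^2 - 54*q + 4)/(q^3*(729*q^3 - 486*q^2 + 108*q - 8))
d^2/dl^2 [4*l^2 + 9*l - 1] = 8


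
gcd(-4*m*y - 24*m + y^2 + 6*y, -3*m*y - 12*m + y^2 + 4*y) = 1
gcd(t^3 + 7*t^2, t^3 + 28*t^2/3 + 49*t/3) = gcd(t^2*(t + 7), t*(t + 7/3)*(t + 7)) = t^2 + 7*t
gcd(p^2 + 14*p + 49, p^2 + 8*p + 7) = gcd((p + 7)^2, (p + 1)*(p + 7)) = p + 7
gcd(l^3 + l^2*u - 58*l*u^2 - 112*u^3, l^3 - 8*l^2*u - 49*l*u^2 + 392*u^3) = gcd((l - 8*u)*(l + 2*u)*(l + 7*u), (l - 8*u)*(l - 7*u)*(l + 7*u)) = -l^2 + l*u + 56*u^2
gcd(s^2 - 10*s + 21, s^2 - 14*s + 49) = s - 7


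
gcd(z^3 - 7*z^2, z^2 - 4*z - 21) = z - 7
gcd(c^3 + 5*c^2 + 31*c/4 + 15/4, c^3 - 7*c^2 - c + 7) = c + 1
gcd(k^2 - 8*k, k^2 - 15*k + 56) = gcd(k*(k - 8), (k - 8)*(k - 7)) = k - 8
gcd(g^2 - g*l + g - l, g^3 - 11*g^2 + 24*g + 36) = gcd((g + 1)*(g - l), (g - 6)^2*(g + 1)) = g + 1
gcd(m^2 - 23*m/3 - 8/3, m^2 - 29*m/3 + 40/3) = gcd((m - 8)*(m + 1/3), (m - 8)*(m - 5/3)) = m - 8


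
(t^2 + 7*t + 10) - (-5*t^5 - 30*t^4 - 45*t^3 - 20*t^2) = 5*t^5 + 30*t^4 + 45*t^3 + 21*t^2 + 7*t + 10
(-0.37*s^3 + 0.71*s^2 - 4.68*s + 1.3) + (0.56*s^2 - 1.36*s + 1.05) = -0.37*s^3 + 1.27*s^2 - 6.04*s + 2.35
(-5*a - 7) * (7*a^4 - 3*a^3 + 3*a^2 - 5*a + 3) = -35*a^5 - 34*a^4 + 6*a^3 + 4*a^2 + 20*a - 21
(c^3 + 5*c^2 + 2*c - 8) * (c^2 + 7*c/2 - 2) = c^5 + 17*c^4/2 + 35*c^3/2 - 11*c^2 - 32*c + 16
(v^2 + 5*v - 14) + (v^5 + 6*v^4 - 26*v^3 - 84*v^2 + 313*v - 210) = v^5 + 6*v^4 - 26*v^3 - 83*v^2 + 318*v - 224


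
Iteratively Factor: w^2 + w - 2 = (w - 1)*(w + 2)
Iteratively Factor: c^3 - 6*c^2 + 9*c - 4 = (c - 1)*(c^2 - 5*c + 4) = (c - 1)^2*(c - 4)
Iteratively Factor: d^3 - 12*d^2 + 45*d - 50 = (d - 2)*(d^2 - 10*d + 25) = (d - 5)*(d - 2)*(d - 5)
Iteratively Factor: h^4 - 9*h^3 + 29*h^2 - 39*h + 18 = (h - 2)*(h^3 - 7*h^2 + 15*h - 9) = (h - 3)*(h - 2)*(h^2 - 4*h + 3) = (h - 3)^2*(h - 2)*(h - 1)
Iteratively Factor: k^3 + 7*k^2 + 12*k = (k + 3)*(k^2 + 4*k) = (k + 3)*(k + 4)*(k)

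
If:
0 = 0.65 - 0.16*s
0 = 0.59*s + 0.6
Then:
No Solution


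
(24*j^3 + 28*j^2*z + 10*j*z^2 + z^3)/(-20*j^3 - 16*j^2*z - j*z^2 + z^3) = (6*j + z)/(-5*j + z)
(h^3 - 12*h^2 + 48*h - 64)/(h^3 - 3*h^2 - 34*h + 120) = (h^2 - 8*h + 16)/(h^2 + h - 30)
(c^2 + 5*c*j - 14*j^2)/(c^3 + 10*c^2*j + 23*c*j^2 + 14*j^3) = (c - 2*j)/(c^2 + 3*c*j + 2*j^2)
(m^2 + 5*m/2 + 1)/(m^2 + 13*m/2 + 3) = (m + 2)/(m + 6)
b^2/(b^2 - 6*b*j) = b/(b - 6*j)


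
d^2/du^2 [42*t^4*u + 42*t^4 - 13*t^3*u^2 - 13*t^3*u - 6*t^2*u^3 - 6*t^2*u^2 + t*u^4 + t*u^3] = 2*t*(-13*t^2 - 18*t*u - 6*t + 6*u^2 + 3*u)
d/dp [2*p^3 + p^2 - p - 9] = 6*p^2 + 2*p - 1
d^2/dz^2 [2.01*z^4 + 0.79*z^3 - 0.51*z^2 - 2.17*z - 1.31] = 24.12*z^2 + 4.74*z - 1.02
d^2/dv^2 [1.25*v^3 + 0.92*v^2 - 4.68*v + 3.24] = 7.5*v + 1.84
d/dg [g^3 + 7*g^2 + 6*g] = 3*g^2 + 14*g + 6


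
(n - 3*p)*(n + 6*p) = n^2 + 3*n*p - 18*p^2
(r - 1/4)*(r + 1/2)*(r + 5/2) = r^3 + 11*r^2/4 + r/2 - 5/16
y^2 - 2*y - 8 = (y - 4)*(y + 2)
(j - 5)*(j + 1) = j^2 - 4*j - 5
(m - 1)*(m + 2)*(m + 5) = m^3 + 6*m^2 + 3*m - 10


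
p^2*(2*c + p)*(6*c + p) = 12*c^2*p^2 + 8*c*p^3 + p^4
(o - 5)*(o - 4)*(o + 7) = o^3 - 2*o^2 - 43*o + 140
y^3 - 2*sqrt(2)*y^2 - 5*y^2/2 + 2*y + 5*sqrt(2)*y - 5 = (y - 5/2)*(y - sqrt(2))^2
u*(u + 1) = u^2 + u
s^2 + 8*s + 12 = (s + 2)*(s + 6)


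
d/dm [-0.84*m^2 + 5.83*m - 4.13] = 5.83 - 1.68*m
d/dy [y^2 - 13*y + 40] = 2*y - 13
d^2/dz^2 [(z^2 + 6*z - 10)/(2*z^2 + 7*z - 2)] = 4*(5*z^3 - 54*z^2 - 174*z - 221)/(8*z^6 + 84*z^5 + 270*z^4 + 175*z^3 - 270*z^2 + 84*z - 8)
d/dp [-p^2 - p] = -2*p - 1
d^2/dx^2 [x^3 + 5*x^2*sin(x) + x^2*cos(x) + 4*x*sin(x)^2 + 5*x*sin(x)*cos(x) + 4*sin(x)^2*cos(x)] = -5*x^2*sin(x) - x^2*cos(x) - 4*x*sin(x) - 10*x*sin(2*x) + 20*x*cos(x) + 8*x*cos(2*x) + 6*x + 8*sin(2*x) + 10*sqrt(2)*sin(x + pi/4) - 9*cos(x) + 10*cos(2*x) + 9*cos(3*x)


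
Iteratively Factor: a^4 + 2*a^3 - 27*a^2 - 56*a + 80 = (a + 4)*(a^3 - 2*a^2 - 19*a + 20) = (a - 1)*(a + 4)*(a^2 - a - 20) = (a - 1)*(a + 4)^2*(a - 5)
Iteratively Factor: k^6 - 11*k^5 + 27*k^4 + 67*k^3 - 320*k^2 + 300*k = (k + 3)*(k^5 - 14*k^4 + 69*k^3 - 140*k^2 + 100*k) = k*(k + 3)*(k^4 - 14*k^3 + 69*k^2 - 140*k + 100) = k*(k - 5)*(k + 3)*(k^3 - 9*k^2 + 24*k - 20) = k*(k - 5)^2*(k + 3)*(k^2 - 4*k + 4) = k*(k - 5)^2*(k - 2)*(k + 3)*(k - 2)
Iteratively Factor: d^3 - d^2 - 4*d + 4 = (d - 1)*(d^2 - 4) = (d - 2)*(d - 1)*(d + 2)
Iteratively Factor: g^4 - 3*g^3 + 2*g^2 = (g - 1)*(g^3 - 2*g^2) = g*(g - 1)*(g^2 - 2*g) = g^2*(g - 1)*(g - 2)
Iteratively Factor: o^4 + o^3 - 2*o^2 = (o)*(o^3 + o^2 - 2*o) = o*(o + 2)*(o^2 - o) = o^2*(o + 2)*(o - 1)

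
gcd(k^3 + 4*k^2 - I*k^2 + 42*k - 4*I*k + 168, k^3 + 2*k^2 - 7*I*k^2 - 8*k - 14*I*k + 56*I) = k^2 + k*(4 - 7*I) - 28*I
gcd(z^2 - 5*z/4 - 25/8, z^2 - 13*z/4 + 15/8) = z - 5/2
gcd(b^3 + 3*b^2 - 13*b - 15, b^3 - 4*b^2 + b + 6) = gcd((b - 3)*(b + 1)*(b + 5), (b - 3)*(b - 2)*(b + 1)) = b^2 - 2*b - 3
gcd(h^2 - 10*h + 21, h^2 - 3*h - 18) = 1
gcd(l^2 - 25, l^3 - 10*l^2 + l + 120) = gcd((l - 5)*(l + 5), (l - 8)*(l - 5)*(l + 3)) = l - 5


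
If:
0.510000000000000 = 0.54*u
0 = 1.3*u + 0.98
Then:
No Solution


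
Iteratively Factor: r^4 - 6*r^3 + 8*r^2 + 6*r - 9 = (r - 3)*(r^3 - 3*r^2 - r + 3) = (r - 3)^2*(r^2 - 1) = (r - 3)^2*(r - 1)*(r + 1)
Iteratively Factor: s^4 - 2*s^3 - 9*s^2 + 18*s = (s - 3)*(s^3 + s^2 - 6*s) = (s - 3)*(s - 2)*(s^2 + 3*s) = s*(s - 3)*(s - 2)*(s + 3)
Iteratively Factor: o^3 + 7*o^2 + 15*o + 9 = (o + 3)*(o^2 + 4*o + 3) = (o + 1)*(o + 3)*(o + 3)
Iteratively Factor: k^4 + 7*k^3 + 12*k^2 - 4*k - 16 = (k + 2)*(k^3 + 5*k^2 + 2*k - 8) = (k - 1)*(k + 2)*(k^2 + 6*k + 8) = (k - 1)*(k + 2)^2*(k + 4)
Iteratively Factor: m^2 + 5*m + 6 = (m + 3)*(m + 2)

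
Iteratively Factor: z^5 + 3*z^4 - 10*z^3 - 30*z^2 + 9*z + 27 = (z - 1)*(z^4 + 4*z^3 - 6*z^2 - 36*z - 27) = (z - 3)*(z - 1)*(z^3 + 7*z^2 + 15*z + 9) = (z - 3)*(z - 1)*(z + 3)*(z^2 + 4*z + 3) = (z - 3)*(z - 1)*(z + 3)^2*(z + 1)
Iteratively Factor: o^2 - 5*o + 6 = (o - 3)*(o - 2)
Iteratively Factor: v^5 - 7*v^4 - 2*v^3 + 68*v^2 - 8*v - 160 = (v - 4)*(v^4 - 3*v^3 - 14*v^2 + 12*v + 40) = (v - 5)*(v - 4)*(v^3 + 2*v^2 - 4*v - 8) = (v - 5)*(v - 4)*(v - 2)*(v^2 + 4*v + 4) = (v - 5)*(v - 4)*(v - 2)*(v + 2)*(v + 2)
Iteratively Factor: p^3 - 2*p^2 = (p)*(p^2 - 2*p) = p*(p - 2)*(p)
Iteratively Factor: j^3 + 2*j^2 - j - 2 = (j + 1)*(j^2 + j - 2) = (j + 1)*(j + 2)*(j - 1)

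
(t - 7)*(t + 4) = t^2 - 3*t - 28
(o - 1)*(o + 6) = o^2 + 5*o - 6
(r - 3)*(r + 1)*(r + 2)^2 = r^4 + 2*r^3 - 7*r^2 - 20*r - 12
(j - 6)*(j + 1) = j^2 - 5*j - 6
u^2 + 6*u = u*(u + 6)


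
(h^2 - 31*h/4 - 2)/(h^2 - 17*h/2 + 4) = (4*h + 1)/(2*(2*h - 1))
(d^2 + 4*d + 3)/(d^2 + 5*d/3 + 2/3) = 3*(d + 3)/(3*d + 2)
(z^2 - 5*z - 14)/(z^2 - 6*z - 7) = (z + 2)/(z + 1)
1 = 1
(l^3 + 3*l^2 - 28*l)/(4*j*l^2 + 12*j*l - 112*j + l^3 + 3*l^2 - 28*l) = l/(4*j + l)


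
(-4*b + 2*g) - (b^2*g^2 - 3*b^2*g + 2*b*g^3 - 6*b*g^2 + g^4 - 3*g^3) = -b^2*g^2 + 3*b^2*g - 2*b*g^3 + 6*b*g^2 - 4*b - g^4 + 3*g^3 + 2*g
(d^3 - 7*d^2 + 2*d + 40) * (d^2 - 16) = d^5 - 7*d^4 - 14*d^3 + 152*d^2 - 32*d - 640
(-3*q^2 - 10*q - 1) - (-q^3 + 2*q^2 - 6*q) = q^3 - 5*q^2 - 4*q - 1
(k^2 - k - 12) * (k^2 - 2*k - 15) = k^4 - 3*k^3 - 25*k^2 + 39*k + 180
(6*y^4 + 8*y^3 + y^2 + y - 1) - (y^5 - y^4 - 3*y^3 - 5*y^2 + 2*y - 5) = -y^5 + 7*y^4 + 11*y^3 + 6*y^2 - y + 4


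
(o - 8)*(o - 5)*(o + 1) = o^3 - 12*o^2 + 27*o + 40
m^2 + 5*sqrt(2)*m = m*(m + 5*sqrt(2))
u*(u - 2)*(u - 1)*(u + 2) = u^4 - u^3 - 4*u^2 + 4*u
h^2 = h^2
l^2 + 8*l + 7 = (l + 1)*(l + 7)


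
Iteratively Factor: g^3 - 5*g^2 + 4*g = (g - 4)*(g^2 - g) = g*(g - 4)*(g - 1)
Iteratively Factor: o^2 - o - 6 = (o - 3)*(o + 2)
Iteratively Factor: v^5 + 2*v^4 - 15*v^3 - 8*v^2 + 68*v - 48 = (v - 1)*(v^4 + 3*v^3 - 12*v^2 - 20*v + 48) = (v - 1)*(v + 4)*(v^3 - v^2 - 8*v + 12) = (v - 2)*(v - 1)*(v + 4)*(v^2 + v - 6) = (v - 2)^2*(v - 1)*(v + 4)*(v + 3)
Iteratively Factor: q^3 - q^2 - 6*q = (q + 2)*(q^2 - 3*q) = q*(q + 2)*(q - 3)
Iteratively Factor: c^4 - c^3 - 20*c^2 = (c + 4)*(c^3 - 5*c^2) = c*(c + 4)*(c^2 - 5*c) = c*(c - 5)*(c + 4)*(c)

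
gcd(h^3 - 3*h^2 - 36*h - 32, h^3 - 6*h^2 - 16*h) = h - 8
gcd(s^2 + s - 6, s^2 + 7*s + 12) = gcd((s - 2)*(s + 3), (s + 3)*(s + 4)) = s + 3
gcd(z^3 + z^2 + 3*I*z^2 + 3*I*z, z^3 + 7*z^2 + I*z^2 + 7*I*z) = z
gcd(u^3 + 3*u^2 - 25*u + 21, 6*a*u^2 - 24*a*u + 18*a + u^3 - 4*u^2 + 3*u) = u^2 - 4*u + 3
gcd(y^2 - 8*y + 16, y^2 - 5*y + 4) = y - 4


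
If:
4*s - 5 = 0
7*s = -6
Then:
No Solution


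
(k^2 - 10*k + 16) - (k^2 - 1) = 17 - 10*k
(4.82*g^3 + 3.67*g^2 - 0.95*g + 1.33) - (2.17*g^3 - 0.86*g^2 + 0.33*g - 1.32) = 2.65*g^3 + 4.53*g^2 - 1.28*g + 2.65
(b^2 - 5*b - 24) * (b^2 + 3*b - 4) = b^4 - 2*b^3 - 43*b^2 - 52*b + 96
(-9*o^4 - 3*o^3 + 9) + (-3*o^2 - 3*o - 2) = -9*o^4 - 3*o^3 - 3*o^2 - 3*o + 7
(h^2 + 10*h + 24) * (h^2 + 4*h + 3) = h^4 + 14*h^3 + 67*h^2 + 126*h + 72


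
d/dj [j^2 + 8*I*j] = 2*j + 8*I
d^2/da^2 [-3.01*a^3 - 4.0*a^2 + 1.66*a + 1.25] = -18.06*a - 8.0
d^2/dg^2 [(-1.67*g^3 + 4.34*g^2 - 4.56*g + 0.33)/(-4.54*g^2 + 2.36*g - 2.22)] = (-5.6843418860808e-14*g^5 - 1.13686837721616e-13*g^4 + 79.9160720000002*g^3 + 169.1442*g^2 - 205.158888*g + 7.97906399999999)/(93.576664*g^6 - 145.930128*g^5 + 213.131208*g^4 - 155.860064*g^3 + 104.218344*g^2 - 34.893072*g + 10.941048)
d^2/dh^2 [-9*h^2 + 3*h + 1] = -18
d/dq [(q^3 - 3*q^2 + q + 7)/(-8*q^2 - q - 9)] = 2*(-4*q^4 - q^3 - 8*q^2 + 83*q - 1)/(64*q^4 + 16*q^3 + 145*q^2 + 18*q + 81)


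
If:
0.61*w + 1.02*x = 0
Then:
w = -1.67213114754098*x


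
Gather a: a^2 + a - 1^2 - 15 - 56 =a^2 + a - 72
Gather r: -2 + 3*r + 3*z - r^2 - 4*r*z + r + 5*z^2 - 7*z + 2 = -r^2 + r*(4 - 4*z) + 5*z^2 - 4*z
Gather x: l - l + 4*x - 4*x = 0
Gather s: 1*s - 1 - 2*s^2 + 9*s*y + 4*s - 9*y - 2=-2*s^2 + s*(9*y + 5) - 9*y - 3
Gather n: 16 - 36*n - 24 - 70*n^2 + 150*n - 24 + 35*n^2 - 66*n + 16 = -35*n^2 + 48*n - 16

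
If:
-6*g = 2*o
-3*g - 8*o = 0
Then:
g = 0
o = 0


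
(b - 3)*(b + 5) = b^2 + 2*b - 15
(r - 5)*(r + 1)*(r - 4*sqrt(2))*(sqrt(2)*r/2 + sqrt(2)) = sqrt(2)*r^4/2 - 4*r^3 - sqrt(2)*r^3 - 13*sqrt(2)*r^2/2 + 8*r^2 - 5*sqrt(2)*r + 52*r + 40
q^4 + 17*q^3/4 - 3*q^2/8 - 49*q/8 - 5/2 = (q - 5/4)*(q + 1/2)*(q + 1)*(q + 4)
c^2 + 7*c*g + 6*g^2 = (c + g)*(c + 6*g)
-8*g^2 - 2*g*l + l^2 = (-4*g + l)*(2*g + l)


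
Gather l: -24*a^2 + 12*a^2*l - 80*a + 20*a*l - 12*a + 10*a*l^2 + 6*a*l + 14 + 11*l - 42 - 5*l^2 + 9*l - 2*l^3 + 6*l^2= -24*a^2 - 92*a - 2*l^3 + l^2*(10*a + 1) + l*(12*a^2 + 26*a + 20) - 28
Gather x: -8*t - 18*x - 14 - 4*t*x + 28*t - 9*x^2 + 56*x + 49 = 20*t - 9*x^2 + x*(38 - 4*t) + 35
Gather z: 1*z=z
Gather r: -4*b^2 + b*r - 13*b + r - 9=-4*b^2 - 13*b + r*(b + 1) - 9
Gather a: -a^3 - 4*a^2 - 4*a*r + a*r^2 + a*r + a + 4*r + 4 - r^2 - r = -a^3 - 4*a^2 + a*(r^2 - 3*r + 1) - r^2 + 3*r + 4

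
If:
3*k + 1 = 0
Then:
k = -1/3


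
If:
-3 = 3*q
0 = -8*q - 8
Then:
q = -1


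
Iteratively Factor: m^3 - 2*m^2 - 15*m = (m + 3)*(m^2 - 5*m) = m*(m + 3)*(m - 5)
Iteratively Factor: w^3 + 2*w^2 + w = (w + 1)*(w^2 + w) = w*(w + 1)*(w + 1)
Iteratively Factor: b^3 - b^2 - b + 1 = (b - 1)*(b^2 - 1) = (b - 1)*(b + 1)*(b - 1)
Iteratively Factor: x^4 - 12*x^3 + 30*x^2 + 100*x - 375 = (x - 5)*(x^3 - 7*x^2 - 5*x + 75) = (x - 5)^2*(x^2 - 2*x - 15) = (x - 5)^3*(x + 3)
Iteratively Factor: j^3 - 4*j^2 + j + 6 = (j + 1)*(j^2 - 5*j + 6) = (j - 3)*(j + 1)*(j - 2)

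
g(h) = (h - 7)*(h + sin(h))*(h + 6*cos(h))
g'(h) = (1 - 6*sin(h))*(h - 7)*(h + sin(h)) + (h - 7)*(h + 6*cos(h))*(cos(h) + 1) + (h + sin(h))*(h + 6*cos(h)) = (7 - h)*(h + sin(h))*(6*sin(h) - 1) + (h - 7)*(h + 6*cos(h))*(cos(h) + 1) + (h + sin(h))*(h + 6*cos(h))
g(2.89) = 37.69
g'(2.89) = -2.42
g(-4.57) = -224.57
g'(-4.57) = -131.36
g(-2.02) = -121.86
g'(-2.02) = 205.85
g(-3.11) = -289.25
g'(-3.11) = 66.44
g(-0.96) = 35.14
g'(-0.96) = 48.28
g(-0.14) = 11.58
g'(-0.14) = -80.39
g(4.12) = -7.30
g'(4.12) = -55.09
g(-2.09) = -136.26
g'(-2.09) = 205.16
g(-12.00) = -1510.89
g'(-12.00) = -160.86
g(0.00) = 0.00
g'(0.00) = -84.00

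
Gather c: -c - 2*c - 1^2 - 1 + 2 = -3*c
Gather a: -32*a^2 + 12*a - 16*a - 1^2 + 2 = -32*a^2 - 4*a + 1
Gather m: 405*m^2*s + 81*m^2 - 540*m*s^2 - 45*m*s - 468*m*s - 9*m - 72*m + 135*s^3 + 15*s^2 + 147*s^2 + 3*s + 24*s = m^2*(405*s + 81) + m*(-540*s^2 - 513*s - 81) + 135*s^3 + 162*s^2 + 27*s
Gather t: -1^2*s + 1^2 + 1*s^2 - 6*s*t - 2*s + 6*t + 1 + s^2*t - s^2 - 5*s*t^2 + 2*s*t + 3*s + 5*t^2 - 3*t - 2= t^2*(5 - 5*s) + t*(s^2 - 4*s + 3)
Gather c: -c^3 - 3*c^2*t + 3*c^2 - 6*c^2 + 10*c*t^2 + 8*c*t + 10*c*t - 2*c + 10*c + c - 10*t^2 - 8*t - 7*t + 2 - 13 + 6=-c^3 + c^2*(-3*t - 3) + c*(10*t^2 + 18*t + 9) - 10*t^2 - 15*t - 5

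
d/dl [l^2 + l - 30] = 2*l + 1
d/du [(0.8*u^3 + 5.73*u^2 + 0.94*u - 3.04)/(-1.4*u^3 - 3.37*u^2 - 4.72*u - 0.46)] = (-8.88178419700125e-16*u^5 + 5.326*u^4 - 4.92*u^3 - 37.7498*u^2 - 25.7612*u - 14.7812)/(1.96*u^6 + 9.436*u^5 + 24.5729*u^4 + 33.1008*u^3 + 25.3788*u^2 + 4.3424*u + 0.2116)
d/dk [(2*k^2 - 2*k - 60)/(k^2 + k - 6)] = 4*(k^2 + 24*k + 18)/(k^4 + 2*k^3 - 11*k^2 - 12*k + 36)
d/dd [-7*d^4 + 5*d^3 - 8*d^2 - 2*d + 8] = -28*d^3 + 15*d^2 - 16*d - 2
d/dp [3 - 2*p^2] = -4*p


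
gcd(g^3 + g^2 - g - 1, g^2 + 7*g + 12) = 1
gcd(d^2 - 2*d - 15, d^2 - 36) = 1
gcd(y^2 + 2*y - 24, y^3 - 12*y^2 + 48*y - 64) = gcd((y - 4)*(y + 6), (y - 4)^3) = y - 4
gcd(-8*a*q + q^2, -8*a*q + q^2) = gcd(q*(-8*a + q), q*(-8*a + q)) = -8*a*q + q^2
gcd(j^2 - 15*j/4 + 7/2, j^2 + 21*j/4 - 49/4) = j - 7/4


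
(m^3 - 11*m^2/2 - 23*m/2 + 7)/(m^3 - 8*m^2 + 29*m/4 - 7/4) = 2*(m + 2)/(2*m - 1)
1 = 1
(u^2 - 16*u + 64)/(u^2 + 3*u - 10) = (u^2 - 16*u + 64)/(u^2 + 3*u - 10)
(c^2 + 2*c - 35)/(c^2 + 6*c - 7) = (c - 5)/(c - 1)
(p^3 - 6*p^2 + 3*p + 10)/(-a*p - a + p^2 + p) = (p^2 - 7*p + 10)/(-a + p)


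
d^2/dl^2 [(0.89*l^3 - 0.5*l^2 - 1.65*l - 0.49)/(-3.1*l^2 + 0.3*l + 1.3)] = (-1.4210854715202e-14*l^5 + 25.3094*l^3 + 38.2608*l^2 + 28.1382*l + 4.4406)/(29.791*l^6 - 8.649*l^5 - 36.642*l^4 + 7.227*l^3 + 15.366*l^2 - 1.521*l - 2.197)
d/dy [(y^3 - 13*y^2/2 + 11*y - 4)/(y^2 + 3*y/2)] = (4*y^4 + 12*y^3 - 83*y^2 + 32*y + 24)/(y^2*(4*y^2 + 12*y + 9))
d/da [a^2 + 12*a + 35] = 2*a + 12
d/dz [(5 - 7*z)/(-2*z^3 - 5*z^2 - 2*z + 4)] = (-28*z^3 - 5*z^2 + 50*z - 18)/(4*z^6 + 20*z^5 + 33*z^4 + 4*z^3 - 36*z^2 - 16*z + 16)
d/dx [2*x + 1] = 2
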